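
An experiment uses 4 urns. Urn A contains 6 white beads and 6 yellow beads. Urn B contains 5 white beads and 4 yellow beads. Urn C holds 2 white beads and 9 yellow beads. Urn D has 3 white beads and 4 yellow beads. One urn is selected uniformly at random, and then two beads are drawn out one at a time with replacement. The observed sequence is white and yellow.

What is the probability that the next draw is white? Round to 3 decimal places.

For each hypothesis, P(data | H) works out to: P(data | urn A) = (6/12)(6/12) = 0.25; P(data | urn B) = (5/9)(4/9) = 0.24691; P(data | urn C) = (2/11)(9/11) = 0.14876; P(data | urn D) = (3/7)(4/7) = 0.2449.
Multiplying each by its prior: 1/4 · 0.25 = 0.0625, 1/4 · 0.24691 = 0.061728, 1/4 · 0.14876 = 0.03719, 1/4 · 0.2449 = 0.061224; these sum to 0.22264.
The posterior is then P(urn A | data) = 0.28072, P(urn B | data) = 0.27725, P(urn C | data) = 0.16704, P(urn D | data) = 0.27499.
Averaging over the posterior, P(white next | data) = (1/2)(0.28072) + (5/9)(0.27725) + (2/11)(0.16704) + (3/7)(0.27499) = 0.44261.

0.443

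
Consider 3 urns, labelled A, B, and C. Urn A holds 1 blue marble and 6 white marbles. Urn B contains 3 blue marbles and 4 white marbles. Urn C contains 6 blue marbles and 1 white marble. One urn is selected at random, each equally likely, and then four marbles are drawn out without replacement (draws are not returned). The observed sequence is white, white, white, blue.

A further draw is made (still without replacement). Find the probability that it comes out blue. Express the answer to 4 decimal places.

For each hypothesis, P(data | H) works out to: P(data | urn A) = (6/7)(5/6)(4/5)(1/4) = 1/7; P(data | urn B) = (4/7)(3/6)(2/5)(3/4) = 3/35; P(data | urn C) = (1/7)(0/6) = 0.
Multiplying each by its prior: 1/3 · 1/7 = 1/21, 1/3 · 3/35 = 1/35, 1/3 · 0 = 0; with total 8/105.
Dividing through by the total gives posterior P(urn A | data) = 5/8, P(urn B | data) = 3/8, P(urn C | data) = 0.
Averaging over the posterior, P(blue next | data) = (0)(5/8) + (2/3)(3/8) = 1/4.

0.2500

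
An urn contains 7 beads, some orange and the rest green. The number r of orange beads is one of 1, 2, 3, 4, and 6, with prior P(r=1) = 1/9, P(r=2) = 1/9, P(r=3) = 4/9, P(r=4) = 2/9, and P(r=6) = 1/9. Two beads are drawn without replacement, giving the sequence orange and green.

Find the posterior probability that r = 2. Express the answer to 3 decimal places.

0.106

Compute the likelihood of the observed sequence for each case: P(data | r = 1) = (1/7)(6/6) = 1/7; P(data | r = 2) = (2/7)(5/6) = 5/21; P(data | r = 3) = (3/7)(4/6) = 2/7; P(data | r = 4) = (4/7)(3/6) = 2/7; P(data | r = 6) = (6/7)(1/6) = 1/7.
Weighting by the prior gives 1/9 · 1/7 = 1/63, 1/9 · 5/21 = 5/189, 4/9 · 2/7 = 8/63, 2/9 · 2/7 = 4/63, 1/9 · 1/7 = 1/63; these sum to 47/189.
Therefore the posterior P(r = 2 | data) = (5/189) / (47/189) = 5/47.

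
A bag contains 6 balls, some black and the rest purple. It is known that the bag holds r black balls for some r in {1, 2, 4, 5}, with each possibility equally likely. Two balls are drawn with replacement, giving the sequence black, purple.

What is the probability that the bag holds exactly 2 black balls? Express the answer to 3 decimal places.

0.308

For each hypothesis, P(data | H) works out to: P(data | r = 1) = (1/6)(5/6) = 5/36; P(data | r = 2) = (2/6)(4/6) = 2/9; P(data | r = 4) = (4/6)(2/6) = 2/9; P(data | r = 5) = (5/6)(1/6) = 5/36.
Weighting by the prior gives 1/4 · 5/36 = 5/144, 1/4 · 2/9 = 1/18, 1/4 · 2/9 = 1/18, 1/4 · 5/36 = 5/144; these sum to 13/72.
So P(r = 2 | data) = (1/18) / (13/72) = 4/13.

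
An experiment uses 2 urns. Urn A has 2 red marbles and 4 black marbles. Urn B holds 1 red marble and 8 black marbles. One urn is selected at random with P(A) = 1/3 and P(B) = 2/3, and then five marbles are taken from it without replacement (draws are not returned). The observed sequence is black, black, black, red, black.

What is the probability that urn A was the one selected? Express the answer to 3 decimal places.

The likelihood of the observed sequence under each hypothesis: P(data | urn A) = (4/6)(3/5)(2/4)(2/3)(1/2) = 1/15; P(data | urn B) = (8/9)(7/8)(6/7)(1/6)(5/5) = 1/9.
Weighting by the prior gives 1/3 · 1/15 = 1/45, 2/3 · 1/9 = 2/27; summing to 13/135.
Therefore the posterior P(urn A | data) = (1/45) / (13/135) = 3/13.

0.231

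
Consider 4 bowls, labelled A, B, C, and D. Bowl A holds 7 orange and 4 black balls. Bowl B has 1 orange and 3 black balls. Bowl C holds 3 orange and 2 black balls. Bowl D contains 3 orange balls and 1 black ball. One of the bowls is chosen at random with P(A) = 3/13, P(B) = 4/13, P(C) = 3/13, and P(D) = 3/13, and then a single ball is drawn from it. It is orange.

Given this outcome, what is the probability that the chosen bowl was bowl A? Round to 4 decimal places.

0.2743

Compute the likelihood of this draw for each case: P(data | bowl A) = (7/11) = 0.63636; P(data | bowl B) = (1/4) = 0.25; P(data | bowl C) = (3/5) = 0.6; P(data | bowl D) = (3/4) = 0.75.
Multiplying each by its prior: 3/13 · 0.63636 = 0.14685, 4/13 · 0.25 = 0.076923, 3/13 · 0.6 = 0.13846, 3/13 · 0.75 = 0.17308; summing to 0.53531.
Hence P(bowl A | data) = (0.14685) / (0.53531) = 0.27433.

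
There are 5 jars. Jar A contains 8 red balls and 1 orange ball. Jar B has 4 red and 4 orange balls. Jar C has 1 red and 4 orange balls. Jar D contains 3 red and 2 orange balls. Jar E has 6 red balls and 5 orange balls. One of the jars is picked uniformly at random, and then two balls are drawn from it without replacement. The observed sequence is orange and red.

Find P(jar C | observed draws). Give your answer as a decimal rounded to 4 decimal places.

For each hypothesis, P(data | H) works out to: P(data | jar A) = (1/9)(8/8) = 0.11111; P(data | jar B) = (4/8)(4/7) = 0.28571; P(data | jar C) = (4/5)(1/4) = 0.2; P(data | jar D) = (2/5)(3/4) = 0.3; P(data | jar E) = (5/11)(6/10) = 0.27273.
Weighting by the prior gives 1/5 · 0.11111 = 0.022222, 1/5 · 0.28571 = 0.057143, 1/5 · 0.2 = 0.04, 1/5 · 0.3 = 0.06, 1/5 · 0.27273 = 0.054545; these sum to 0.23391.
Therefore the posterior P(jar C | data) = (0.04) / (0.23391) = 0.17101.

0.1710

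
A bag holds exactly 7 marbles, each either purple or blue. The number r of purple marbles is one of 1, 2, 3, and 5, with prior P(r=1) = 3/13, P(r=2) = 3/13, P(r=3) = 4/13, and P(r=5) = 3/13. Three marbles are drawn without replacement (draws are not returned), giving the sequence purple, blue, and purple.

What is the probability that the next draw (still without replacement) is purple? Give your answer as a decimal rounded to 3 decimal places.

0.463

Compute the likelihood of the observed sequence for each case: P(data | r = 1) = (1/7)(6/6)(0/5) = 0; P(data | r = 2) = (2/7)(5/6)(1/5) = 1/21; P(data | r = 3) = (3/7)(4/6)(2/5) = 4/35; P(data | r = 5) = (5/7)(2/6)(4/5) = 4/21.
Weighting by the prior gives 3/13 · 0 = 0, 3/13 · 1/21 = 1/91, 4/13 · 4/35 = 16/455, 3/13 · 4/21 = 4/91; these sum to 41/455.
Dividing through by the total gives posterior P(r = 1 | data) = 0, P(r = 2 | data) = 5/41, P(r = 3 | data) = 16/41, P(r = 5 | data) = 20/41.
So P(purple next | data) = Σ P(purple next | H) P(H | data) = (0)(5/41) + (1/4)(16/41) + (3/4)(20/41) = 19/41.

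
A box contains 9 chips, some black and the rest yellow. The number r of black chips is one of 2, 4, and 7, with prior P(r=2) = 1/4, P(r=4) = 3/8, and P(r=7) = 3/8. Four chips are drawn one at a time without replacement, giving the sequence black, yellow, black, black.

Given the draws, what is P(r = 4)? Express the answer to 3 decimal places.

For each hypothesis, P(data | H) works out to: P(data | r = 2) = (2/9)(7/8)(1/7)(0/6) = 0; P(data | r = 4) = (4/9)(5/8)(3/7)(2/6) = 5/126; P(data | r = 7) = (7/9)(2/8)(6/7)(5/6) = 5/36.
The prior-weighted likelihoods are 1/4 · 0 = 0, 3/8 · 5/126 = 5/336, 3/8 · 5/36 = 5/96; these sum to 15/224.
So P(r = 4 | data) = (5/336) / (15/224) = 2/9.

0.222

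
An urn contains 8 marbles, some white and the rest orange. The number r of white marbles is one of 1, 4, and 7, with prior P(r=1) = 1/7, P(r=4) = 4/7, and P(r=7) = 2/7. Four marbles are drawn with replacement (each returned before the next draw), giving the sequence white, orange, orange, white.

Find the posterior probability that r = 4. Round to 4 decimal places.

0.8745

Under each hypothesis, the probability of the observed sequence is: P(data | r = 1) = (1/8)(7/8)(7/8)(1/8) = 0.011963; P(data | r = 4) = (4/8)(4/8)(4/8)(4/8) = 0.0625; P(data | r = 7) = (7/8)(1/8)(1/8)(7/8) = 0.011963.
The prior-weighted likelihoods are 1/7 · 0.011963 = 0.001709, 4/7 · 0.0625 = 0.035714, 2/7 · 0.011963 = 0.003418; these sum to 0.040841.
So P(r = 4 | data) = (0.035714) / (0.040841) = 0.87447.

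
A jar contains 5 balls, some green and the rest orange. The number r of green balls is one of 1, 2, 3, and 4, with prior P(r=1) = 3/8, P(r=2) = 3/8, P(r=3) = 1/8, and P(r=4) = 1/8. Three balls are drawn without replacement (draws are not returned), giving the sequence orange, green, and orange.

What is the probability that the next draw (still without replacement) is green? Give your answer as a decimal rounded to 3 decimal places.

The likelihood of the observed sequence under each hypothesis: P(data | r = 1) = (4/5)(1/4)(3/3) = 1/5; P(data | r = 2) = (3/5)(2/4)(2/3) = 1/5; P(data | r = 3) = (2/5)(3/4)(1/3) = 1/10; P(data | r = 4) = (1/5)(4/4)(0/3) = 0.
Multiplying each by its prior: 3/8 · 1/5 = 3/40, 3/8 · 1/5 = 3/40, 1/8 · 1/10 = 1/80, 1/8 · 0 = 0; with total 13/80.
The posterior is then P(r = 1 | data) = 6/13, P(r = 2 | data) = 6/13, P(r = 3 | data) = 1/13, P(r = 4 | data) = 0.
Averaging over the posterior, P(green next | data) = (0)(6/13) + (1/2)(6/13) + (1)(1/13) = 4/13.

0.308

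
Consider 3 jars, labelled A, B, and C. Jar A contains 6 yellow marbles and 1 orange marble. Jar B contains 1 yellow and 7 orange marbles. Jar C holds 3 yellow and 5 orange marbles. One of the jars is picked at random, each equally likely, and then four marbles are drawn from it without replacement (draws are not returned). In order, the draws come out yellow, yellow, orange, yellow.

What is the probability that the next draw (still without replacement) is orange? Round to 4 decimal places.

Compute the likelihood of the observed sequence for each case: P(data | jar A) = (6/7)(5/6)(1/5)(4/4) = 1/7; P(data | jar B) = (1/8)(0/7) = 0; P(data | jar C) = (3/8)(2/7)(5/6)(1/5) = 1/56.
The prior-weighted likelihoods are 1/3 · 1/7 = 1/21, 1/3 · 0 = 0, 1/3 · 1/56 = 1/168; summing to 3/56.
Normalising, the posterior is P(jar A | data) = 8/9, P(jar B | data) = 0, P(jar C | data) = 1/9.
The predictive probability is P(orange next | data) = (0)(8/9) + (1)(1/9) = 1/9.

0.1111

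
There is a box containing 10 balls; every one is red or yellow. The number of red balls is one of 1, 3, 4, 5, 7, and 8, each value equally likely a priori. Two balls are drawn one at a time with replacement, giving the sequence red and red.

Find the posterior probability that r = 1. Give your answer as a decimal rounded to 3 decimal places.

0.006

The likelihood of the observed sequence under each hypothesis: P(data | r = 1) = (1/10)(1/10) = 1/100; P(data | r = 3) = (3/10)(3/10) = 9/100; P(data | r = 4) = (4/10)(4/10) = 4/25; P(data | r = 5) = (5/10)(5/10) = 1/4; P(data | r = 7) = (7/10)(7/10) = 49/100; P(data | r = 8) = (8/10)(8/10) = 16/25.
Weighting by the prior gives 1/6 · 1/100 = 1/600, 1/6 · 9/100 = 3/200, 1/6 · 4/25 = 2/75, 1/6 · 1/4 = 1/24, 1/6 · 49/100 = 49/600, 1/6 · 16/25 = 8/75; summing to 41/150.
By Bayes' rule, P(r = 1 | data) = (1/600) / (41/150) = 1/164.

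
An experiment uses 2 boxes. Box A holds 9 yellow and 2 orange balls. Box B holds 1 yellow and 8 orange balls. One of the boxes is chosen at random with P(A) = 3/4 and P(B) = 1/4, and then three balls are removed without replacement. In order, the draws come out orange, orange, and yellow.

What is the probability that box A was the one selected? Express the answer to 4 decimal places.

0.3293

Compute the likelihood of the observed sequence for each case: P(data | box A) = (2/11)(1/10)(9/9) = 1/55; P(data | box B) = (8/9)(7/8)(1/7) = 1/9.
Multiplying each by its prior: 3/4 · 1/55 = 3/220, 1/4 · 1/9 = 1/36; summing to 41/990.
By Bayes' rule, P(box A | data) = (3/220) / (41/990) = 27/82.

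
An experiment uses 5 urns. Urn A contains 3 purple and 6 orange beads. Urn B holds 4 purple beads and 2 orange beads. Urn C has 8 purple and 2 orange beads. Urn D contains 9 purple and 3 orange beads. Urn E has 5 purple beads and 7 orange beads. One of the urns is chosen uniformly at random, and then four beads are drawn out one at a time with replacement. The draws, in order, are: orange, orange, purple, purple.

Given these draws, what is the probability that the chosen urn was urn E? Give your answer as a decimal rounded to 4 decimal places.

0.2702

The likelihood of the observed sequence under each hypothesis: P(data | urn A) = (6/9)(6/9)(3/9)(3/9) = 0.049383; P(data | urn B) = (2/6)(2/6)(4/6)(4/6) = 0.049383; P(data | urn C) = (2/10)(2/10)(8/10)(8/10) = 0.0256; P(data | urn D) = (3/12)(3/12)(9/12)(9/12) = 0.035156; P(data | urn E) = (7/12)(7/12)(5/12)(5/12) = 0.059076.
The prior-weighted likelihoods are 1/5 · 0.049383 = 0.0098765, 1/5 · 0.049383 = 0.0098765, 1/5 · 0.0256 = 0.00512, 1/5 · 0.035156 = 0.0070313, 1/5 · 0.059076 = 0.011815; with total 0.04372.
By Bayes' rule, P(urn E | data) = (0.011815) / (0.04372) = 0.27025.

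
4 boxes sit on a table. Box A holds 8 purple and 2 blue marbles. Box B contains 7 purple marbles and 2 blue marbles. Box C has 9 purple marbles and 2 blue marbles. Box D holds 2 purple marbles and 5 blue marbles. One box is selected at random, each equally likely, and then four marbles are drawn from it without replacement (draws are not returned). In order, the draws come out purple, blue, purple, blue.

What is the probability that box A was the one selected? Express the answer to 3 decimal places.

Under each hypothesis, the probability of the observed sequence is: P(data | box A) = (8/10)(2/9)(7/8)(1/7) = 0.022222; P(data | box B) = (7/9)(2/8)(6/7)(1/6) = 0.027778; P(data | box C) = (9/11)(2/10)(8/9)(1/8) = 0.018182; P(data | box D) = (2/7)(5/6)(1/5)(4/4) = 0.047619.
Weighting by the prior gives 1/4 · 0.022222 = 0.0055556, 1/4 · 0.027778 = 0.0069444, 1/4 · 0.018182 = 0.0045455, 1/4 · 0.047619 = 0.011905; with total 0.02895.
Therefore the posterior P(box A | data) = (0.0055556) / (0.02895) = 0.1919.

0.192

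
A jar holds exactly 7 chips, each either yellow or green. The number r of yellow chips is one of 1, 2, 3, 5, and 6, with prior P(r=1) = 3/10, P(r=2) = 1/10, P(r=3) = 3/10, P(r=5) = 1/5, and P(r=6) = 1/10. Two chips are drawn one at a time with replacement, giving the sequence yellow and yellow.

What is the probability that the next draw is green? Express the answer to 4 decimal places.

Under each hypothesis, the probability of the observed sequence is: P(data | r = 1) = (1/7)(1/7) = 1/49; P(data | r = 2) = (2/7)(2/7) = 4/49; P(data | r = 3) = (3/7)(3/7) = 9/49; P(data | r = 5) = (5/7)(5/7) = 25/49; P(data | r = 6) = (6/7)(6/7) = 36/49.
Multiplying each by its prior: 3/10 · 1/49 = 3/490, 1/10 · 4/49 = 2/245, 3/10 · 9/49 = 27/490, 1/5 · 25/49 = 5/49, 1/10 · 36/49 = 18/245; these sum to 12/49.
Dividing through by the total gives posterior P(r = 1 | data) = 1/40, P(r = 2 | data) = 1/30, P(r = 3 | data) = 9/40, P(r = 5 | data) = 5/12, P(r = 6 | data) = 3/10.
Averaging over the posterior, P(green next | data) = (6/7)(1/40) + (5/7)(1/30) + (4/7)(9/40) + (2/7)(5/12) + (1/7)(3/10) = 47/140.

0.3357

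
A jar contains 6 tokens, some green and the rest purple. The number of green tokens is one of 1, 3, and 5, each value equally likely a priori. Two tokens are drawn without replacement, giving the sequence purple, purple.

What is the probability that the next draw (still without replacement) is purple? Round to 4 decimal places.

The likelihood of the observed sequence under each hypothesis: P(data | r = 1) = (5/6)(4/5) = 2/3; P(data | r = 3) = (3/6)(2/5) = 1/5; P(data | r = 5) = (1/6)(0/5) = 0.
Multiplying each by its prior: 1/3 · 2/3 = 2/9, 1/3 · 1/5 = 1/15, 1/3 · 0 = 0; summing to 13/45.
Normalising, the posterior is P(r = 1 | data) = 10/13, P(r = 3 | data) = 3/13, P(r = 5 | data) = 0.
So P(purple next | data) = Σ P(purple next | H) P(H | data) = (3/4)(10/13) + (1/4)(3/13) = 33/52.

0.6346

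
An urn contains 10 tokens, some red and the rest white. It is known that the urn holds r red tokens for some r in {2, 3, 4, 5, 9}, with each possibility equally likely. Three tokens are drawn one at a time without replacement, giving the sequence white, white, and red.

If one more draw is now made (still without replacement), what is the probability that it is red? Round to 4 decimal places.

For each hypothesis, P(data | H) works out to: P(data | r = 2) = (8/10)(7/9)(2/8) = 0.15556; P(data | r = 3) = (7/10)(6/9)(3/8) = 0.175; P(data | r = 4) = (6/10)(5/9)(4/8) = 0.16667; P(data | r = 5) = (5/10)(4/9)(5/8) = 0.13889; P(data | r = 9) = (1/10)(0/9) = 0.
The prior-weighted likelihoods are 1/5 · 0.15556 = 0.031111, 1/5 · 0.175 = 0.035, 1/5 · 0.16667 = 0.033333, 1/5 · 0.13889 = 0.027778, 1/5 · 0 = 0; these sum to 0.12722.
Dividing through by the total gives posterior P(r = 2 | data) = 0.24454, P(r = 3 | data) = 0.27511, P(r = 4 | data) = 0.26201, P(r = 5 | data) = 0.21834, P(r = 9 | data) = 0.
So P(red next | data) = Σ P(red next | H) P(H | data) = (1/7)(0.24454) + (2/7)(0.27511) + (3/7)(0.26201) + (4/7)(0.21834) = 0.35059.

0.3506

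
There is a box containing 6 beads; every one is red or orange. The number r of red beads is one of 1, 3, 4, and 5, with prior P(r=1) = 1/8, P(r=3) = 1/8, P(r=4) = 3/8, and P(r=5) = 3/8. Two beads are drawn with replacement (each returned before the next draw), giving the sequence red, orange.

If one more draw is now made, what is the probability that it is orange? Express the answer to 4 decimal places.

0.3616

Compute the likelihood of the observed sequence for each case: P(data | r = 1) = (1/6)(5/6) = 5/36; P(data | r = 3) = (3/6)(3/6) = 1/4; P(data | r = 4) = (4/6)(2/6) = 2/9; P(data | r = 5) = (5/6)(1/6) = 5/36.
Weighting by the prior gives 1/8 · 5/36 = 5/288, 1/8 · 1/4 = 1/32, 3/8 · 2/9 = 1/12, 3/8 · 5/36 = 5/96; these sum to 53/288.
Dividing through by the total gives posterior P(r = 1 | data) = 5/53, P(r = 3 | data) = 9/53, P(r = 4 | data) = 24/53, P(r = 5 | data) = 15/53.
So P(orange next | data) = Σ P(orange next | H) P(H | data) = (5/6)(5/53) + (1/2)(9/53) + (1/3)(24/53) + (1/6)(15/53) = 115/318.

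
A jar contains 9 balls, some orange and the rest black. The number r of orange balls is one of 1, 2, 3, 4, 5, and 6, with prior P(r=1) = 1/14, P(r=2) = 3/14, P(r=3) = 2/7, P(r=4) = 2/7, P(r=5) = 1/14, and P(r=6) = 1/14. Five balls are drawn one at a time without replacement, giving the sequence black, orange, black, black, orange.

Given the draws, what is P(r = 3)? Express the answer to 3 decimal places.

0.375

Compute the likelihood of the observed sequence for each case: P(data | r = 1) = (8/9)(1/8)(7/7)(6/6)(0/5) = 0; P(data | r = 2) = (7/9)(2/8)(6/7)(5/6)(1/5) = 0.027778; P(data | r = 3) = (6/9)(3/8)(5/7)(4/6)(2/5) = 0.047619; P(data | r = 4) = (5/9)(4/8)(4/7)(3/6)(3/5) = 0.047619; P(data | r = 5) = (4/9)(5/8)(3/7)(2/6)(4/5) = 0.031746; P(data | r = 6) = (3/9)(6/8)(2/7)(1/6)(5/5) = 0.011905.
The prior-weighted likelihoods are 1/14 · 0 = 0, 3/14 · 0.027778 = 0.0059524, 2/7 · 0.047619 = 0.013605, 2/7 · 0.047619 = 0.013605, 1/14 · 0.031746 = 0.0022676, 1/14 · 0.011905 = 0.00085034; summing to 0.036281.
Hence P(r = 3 | data) = (0.013605) / (0.036281) = 0.375.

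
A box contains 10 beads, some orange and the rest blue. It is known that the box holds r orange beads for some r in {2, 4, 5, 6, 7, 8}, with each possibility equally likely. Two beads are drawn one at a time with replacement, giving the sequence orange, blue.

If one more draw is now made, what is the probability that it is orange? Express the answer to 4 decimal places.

Under each hypothesis, the probability of the observed sequence is: P(data | r = 2) = (2/10)(8/10) = 4/25; P(data | r = 4) = (4/10)(6/10) = 6/25; P(data | r = 5) = (5/10)(5/10) = 1/4; P(data | r = 6) = (6/10)(4/10) = 6/25; P(data | r = 7) = (7/10)(3/10) = 21/100; P(data | r = 8) = (8/10)(2/10) = 4/25.
Weighting by the prior gives 1/6 · 4/25 = 2/75, 1/6 · 6/25 = 1/25, 1/6 · 1/4 = 1/24, 1/6 · 6/25 = 1/25, 1/6 · 21/100 = 7/200, 1/6 · 4/25 = 2/75; summing to 21/100.
Dividing through by the total gives posterior P(r = 2 | data) = 8/63, P(r = 4 | data) = 4/21, P(r = 5 | data) = 25/126, P(r = 6 | data) = 4/21, P(r = 7 | data) = 1/6, P(r = 8 | data) = 8/63.
So P(orange next | data) = Σ P(orange next | H) P(H | data) = (1/5)(8/63) + (2/5)(4/21) + (1/2)(25/126) + (3/5)(4/21) + (7/10)(1/6) + (4/5)(8/63) = 8/15.

0.5333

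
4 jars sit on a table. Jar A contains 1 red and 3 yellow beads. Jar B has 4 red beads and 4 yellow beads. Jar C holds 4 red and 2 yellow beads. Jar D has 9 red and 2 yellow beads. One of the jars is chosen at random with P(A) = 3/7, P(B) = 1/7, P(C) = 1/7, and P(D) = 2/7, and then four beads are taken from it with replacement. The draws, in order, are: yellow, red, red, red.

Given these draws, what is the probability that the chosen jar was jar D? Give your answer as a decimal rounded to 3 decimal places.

0.503

For each hypothesis, P(data | H) works out to: P(data | jar A) = (3/4)(1/4)(1/4)(1/4) = 0.011719; P(data | jar B) = (4/8)(4/8)(4/8)(4/8) = 0.0625; P(data | jar C) = (2/6)(4/6)(4/6)(4/6) = 0.098765; P(data | jar D) = (2/11)(9/11)(9/11)(9/11) = 0.099583.
The prior-weighted likelihoods are 3/7 · 0.011719 = 0.0050223, 1/7 · 0.0625 = 0.0089286, 1/7 · 0.098765 = 0.014109, 2/7 · 0.099583 = 0.028452; these sum to 0.056513.
Hence P(jar D | data) = (0.028452) / (0.056513) = 0.50347.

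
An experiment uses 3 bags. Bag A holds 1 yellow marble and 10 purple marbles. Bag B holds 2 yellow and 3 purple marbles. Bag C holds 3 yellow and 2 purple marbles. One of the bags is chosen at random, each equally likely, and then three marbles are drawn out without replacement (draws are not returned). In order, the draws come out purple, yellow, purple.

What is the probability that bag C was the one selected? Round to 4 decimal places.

0.2558

Compute the likelihood of the observed sequence for each case: P(data | bag A) = (10/11)(1/10)(9/9) = 1/11; P(data | bag B) = (3/5)(2/4)(2/3) = 1/5; P(data | bag C) = (2/5)(3/4)(1/3) = 1/10.
Weighting by the prior gives 1/3 · 1/11 = 1/33, 1/3 · 1/5 = 1/15, 1/3 · 1/10 = 1/30; with total 43/330.
Hence P(bag C | data) = (1/30) / (43/330) = 11/43.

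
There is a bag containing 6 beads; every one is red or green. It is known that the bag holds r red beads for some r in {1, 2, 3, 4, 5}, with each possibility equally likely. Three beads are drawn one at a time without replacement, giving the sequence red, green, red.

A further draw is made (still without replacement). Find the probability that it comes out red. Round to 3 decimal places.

Under each hypothesis, the probability of the observed sequence is: P(data | r = 1) = (1/6)(5/5)(0/4) = 0; P(data | r = 2) = (2/6)(4/5)(1/4) = 1/15; P(data | r = 3) = (3/6)(3/5)(2/4) = 3/20; P(data | r = 4) = (4/6)(2/5)(3/4) = 1/5; P(data | r = 5) = (5/6)(1/5)(4/4) = 1/6.
Weighting by the prior gives 1/5 · 0 = 0, 1/5 · 1/15 = 1/75, 1/5 · 3/20 = 3/100, 1/5 · 1/5 = 1/25, 1/5 · 1/6 = 1/30; with total 7/60.
Normalising, the posterior is P(r = 1 | data) = 0, P(r = 2 | data) = 4/35, P(r = 3 | data) = 9/35, P(r = 4 | data) = 12/35, P(r = 5 | data) = 2/7.
So P(red next | data) = Σ P(red next | H) P(H | data) = (0)(4/35) + (1/3)(9/35) + (2/3)(12/35) + (1)(2/7) = 3/5.

0.600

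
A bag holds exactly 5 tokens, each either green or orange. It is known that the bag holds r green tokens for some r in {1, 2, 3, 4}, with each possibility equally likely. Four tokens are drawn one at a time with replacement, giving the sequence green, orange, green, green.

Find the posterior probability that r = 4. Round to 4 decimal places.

Under each hypothesis, the probability of the observed sequence is: P(data | r = 1) = (1/5)(4/5)(1/5)(1/5) = 0.0064; P(data | r = 2) = (2/5)(3/5)(2/5)(2/5) = 0.0384; P(data | r = 3) = (3/5)(2/5)(3/5)(3/5) = 0.0864; P(data | r = 4) = (4/5)(1/5)(4/5)(4/5) = 0.1024.
Multiplying each by its prior: 1/4 · 0.0064 = 0.0016, 1/4 · 0.0384 = 0.0096, 1/4 · 0.0864 = 0.0216, 1/4 · 0.1024 = 0.0256; with total 0.0584.
So P(r = 4 | data) = (0.0256) / (0.0584) = 0.43836.

0.4384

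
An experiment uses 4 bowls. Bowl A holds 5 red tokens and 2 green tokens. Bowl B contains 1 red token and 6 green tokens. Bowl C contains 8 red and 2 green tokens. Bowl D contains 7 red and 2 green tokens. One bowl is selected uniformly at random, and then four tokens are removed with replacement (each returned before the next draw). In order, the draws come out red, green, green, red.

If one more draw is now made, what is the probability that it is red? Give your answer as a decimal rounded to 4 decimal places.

0.6744

The likelihood of the observed sequence under each hypothesis: P(data | bowl A) = (5/7)(2/7)(2/7)(5/7) = 0.041649; P(data | bowl B) = (1/7)(6/7)(6/7)(1/7) = 0.014994; P(data | bowl C) = (8/10)(2/10)(2/10)(8/10) = 0.0256; P(data | bowl D) = (7/9)(2/9)(2/9)(7/9) = 0.029873.
The prior-weighted likelihoods are 1/4 · 0.041649 = 0.010412, 1/4 · 0.014994 = 0.0037484, 1/4 · 0.0256 = 0.0064, 1/4 · 0.029873 = 0.0074684; these sum to 0.028029.
The posterior is then P(bowl A | data) = 0.37148, P(bowl B | data) = 0.13373, P(bowl C | data) = 0.22833, P(bowl D | data) = 0.26645.
The predictive probability is P(red next | data) = (5/7)(0.37148) + (1/7)(0.13373) + (4/5)(0.22833) + (7/9)(0.26645) = 0.67436.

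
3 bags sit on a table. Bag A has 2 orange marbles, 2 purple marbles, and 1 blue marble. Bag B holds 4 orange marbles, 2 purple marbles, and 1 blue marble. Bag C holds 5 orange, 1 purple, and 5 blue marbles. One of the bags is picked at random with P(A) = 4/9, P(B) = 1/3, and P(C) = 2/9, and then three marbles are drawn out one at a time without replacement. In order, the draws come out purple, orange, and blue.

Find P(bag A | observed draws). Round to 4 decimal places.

0.6181

For each hypothesis, P(data | H) works out to: P(data | bag A) = (2/5)(2/4)(1/3) = 0.066667; P(data | bag B) = (2/7)(4/6)(1/5) = 0.038095; P(data | bag C) = (1/11)(5/10)(5/9) = 0.025253.
Multiplying each by its prior: 4/9 · 0.066667 = 0.02963, 1/3 · 0.038095 = 0.012698, 2/9 · 0.025253 = 0.0056117; these sum to 0.04794.
By Bayes' rule, P(bag A | data) = (0.02963) / (0.04794) = 0.61806.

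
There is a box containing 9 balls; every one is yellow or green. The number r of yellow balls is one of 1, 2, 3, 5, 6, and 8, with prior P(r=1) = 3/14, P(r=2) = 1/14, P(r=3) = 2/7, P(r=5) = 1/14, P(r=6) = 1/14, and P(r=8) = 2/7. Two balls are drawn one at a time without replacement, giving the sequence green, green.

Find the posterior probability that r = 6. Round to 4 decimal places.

The likelihood of the observed sequence under each hypothesis: P(data | r = 1) = (8/9)(7/8) = 7/9; P(data | r = 2) = (7/9)(6/8) = 7/12; P(data | r = 3) = (6/9)(5/8) = 5/12; P(data | r = 5) = (4/9)(3/8) = 1/6; P(data | r = 6) = (3/9)(2/8) = 1/12; P(data | r = 8) = (1/9)(0/8) = 0.
Weighting by the prior gives 3/14 · 7/9 = 1/6, 1/14 · 7/12 = 1/24, 2/7 · 5/12 = 5/42, 1/14 · 1/6 = 1/84, 1/14 · 1/12 = 1/168, 2/7 · 0 = 0; summing to 29/84.
Therefore the posterior P(r = 6 | data) = (1/168) / (29/84) = 1/58.

0.0172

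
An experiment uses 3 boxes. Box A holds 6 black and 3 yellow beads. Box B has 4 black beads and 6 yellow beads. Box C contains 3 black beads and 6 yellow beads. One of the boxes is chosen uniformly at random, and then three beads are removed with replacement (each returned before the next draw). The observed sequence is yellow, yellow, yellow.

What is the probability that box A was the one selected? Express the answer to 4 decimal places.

For each hypothesis, P(data | H) works out to: P(data | box A) = (3/9)(3/9)(3/9) = 0.037037; P(data | box B) = (6/10)(6/10)(6/10) = 0.216; P(data | box C) = (6/9)(6/9)(6/9) = 0.2963.
The prior-weighted likelihoods are 1/3 · 0.037037 = 0.012346, 1/3 · 0.216 = 0.072, 1/3 · 0.2963 = 0.098765; summing to 0.18311.
Hence P(box A | data) = (0.012346) / (0.18311) = 0.067422.

0.0674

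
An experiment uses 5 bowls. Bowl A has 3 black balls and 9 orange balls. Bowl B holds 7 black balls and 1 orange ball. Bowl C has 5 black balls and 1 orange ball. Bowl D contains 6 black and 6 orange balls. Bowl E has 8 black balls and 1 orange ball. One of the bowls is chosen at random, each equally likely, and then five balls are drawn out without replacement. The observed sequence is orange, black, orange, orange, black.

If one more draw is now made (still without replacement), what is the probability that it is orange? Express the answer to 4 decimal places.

0.6242

For each hypothesis, P(data | H) works out to: P(data | bowl A) = (9/12)(3/11)(8/10)(7/9)(2/8) = 0.031818; P(data | bowl B) = (1/8)(7/7)(0/6) = 0; P(data | bowl C) = (1/6)(5/5)(0/4) = 0; P(data | bowl D) = (6/12)(6/11)(5/10)(4/9)(5/8) = 0.037879; P(data | bowl E) = (1/9)(8/8)(0/7) = 0.
The prior-weighted likelihoods are 1/5 · 0.031818 = 0.0063636, 1/5 · 0 = 0, 1/5 · 0 = 0, 1/5 · 0.037879 = 0.0075758, 1/5 · 0 = 0; these sum to 0.013939.
Normalising, the posterior is P(bowl A | data) = 0.45652, P(bowl B | data) = 0, P(bowl C | data) = 0, P(bowl D | data) = 0.54348, P(bowl E | data) = 0.
So P(orange next | data) = Σ P(orange next | H) P(H | data) = (6/7)(0.45652) + (3/7)(0.54348) = 0.62422.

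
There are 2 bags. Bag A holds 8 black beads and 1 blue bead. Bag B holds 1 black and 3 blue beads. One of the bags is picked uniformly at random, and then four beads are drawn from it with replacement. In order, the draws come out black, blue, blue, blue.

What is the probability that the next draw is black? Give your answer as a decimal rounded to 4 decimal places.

Under each hypothesis, the probability of the observed sequence is: P(data | bag A) = (8/9)(1/9)(1/9)(1/9) = 0.0012193; P(data | bag B) = (1/4)(3/4)(3/4)(3/4) = 0.10547.
Weighting by the prior gives 1/2 · 0.0012193 = 0.00060966, 1/2 · 0.10547 = 0.052734; summing to 0.053344.
Dividing through by the total gives posterior P(bag A | data) = 0.011429, P(bag B | data) = 0.98857.
The predictive probability is P(black next | data) = (8/9)(0.011429) + (1/4)(0.98857) = 0.2573.

0.2573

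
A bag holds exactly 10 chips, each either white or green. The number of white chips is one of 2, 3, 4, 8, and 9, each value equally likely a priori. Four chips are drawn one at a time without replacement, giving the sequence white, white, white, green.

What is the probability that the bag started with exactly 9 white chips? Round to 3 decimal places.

0.370

For each hypothesis, P(data | H) works out to: P(data | r = 2) = (2/10)(1/9)(0/8) = 0; P(data | r = 3) = (3/10)(2/9)(1/8)(7/7) = 0.0083333; P(data | r = 4) = (4/10)(3/9)(2/8)(6/7) = 0.028571; P(data | r = 8) = (8/10)(7/9)(6/8)(2/7) = 0.13333; P(data | r = 9) = (9/10)(8/9)(7/8)(1/7) = 0.1.
Multiplying each by its prior: 1/5 · 0 = 0, 1/5 · 0.0083333 = 0.0016667, 1/5 · 0.028571 = 0.0057143, 1/5 · 0.13333 = 0.026667, 1/5 · 0.1 = 0.02; these sum to 0.054048.
Hence P(r = 9 | data) = (0.02) / (0.054048) = 0.37004.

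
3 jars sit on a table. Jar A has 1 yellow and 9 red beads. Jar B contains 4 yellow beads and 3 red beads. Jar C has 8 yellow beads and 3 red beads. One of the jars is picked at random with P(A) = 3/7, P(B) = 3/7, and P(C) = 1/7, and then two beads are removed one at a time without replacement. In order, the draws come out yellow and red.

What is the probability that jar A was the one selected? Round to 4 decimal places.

0.2181

Compute the likelihood of the observed sequence for each case: P(data | jar A) = (1/10)(9/9) = 0.1; P(data | jar B) = (4/7)(3/6) = 0.28571; P(data | jar C) = (8/11)(3/10) = 0.21818.
Multiplying each by its prior: 3/7 · 0.1 = 0.042857, 3/7 · 0.28571 = 0.12245, 1/7 · 0.21818 = 0.031169; these sum to 0.19647.
Therefore the posterior P(jar A | data) = (0.042857) / (0.19647) = 0.21813.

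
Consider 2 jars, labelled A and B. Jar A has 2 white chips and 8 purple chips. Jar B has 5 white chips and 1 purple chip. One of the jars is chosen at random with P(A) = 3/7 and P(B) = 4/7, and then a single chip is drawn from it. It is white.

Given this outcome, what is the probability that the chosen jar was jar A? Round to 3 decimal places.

0.153

For each hypothesis, P(data | H) works out to: P(data | jar A) = (2/10) = 1/5; P(data | jar B) = (5/6) = 5/6.
Weighting by the prior gives 3/7 · 1/5 = 3/35, 4/7 · 5/6 = 10/21; with total 59/105.
So P(jar A | data) = (3/35) / (59/105) = 9/59.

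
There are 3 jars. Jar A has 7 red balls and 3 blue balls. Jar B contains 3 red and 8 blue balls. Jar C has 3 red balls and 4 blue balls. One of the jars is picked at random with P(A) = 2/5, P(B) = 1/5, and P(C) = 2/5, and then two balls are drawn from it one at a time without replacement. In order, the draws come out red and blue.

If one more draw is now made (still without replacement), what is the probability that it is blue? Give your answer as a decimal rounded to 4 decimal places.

Under each hypothesis, the probability of the observed sequence is: P(data | jar A) = (7/10)(3/9) = 0.23333; P(data | jar B) = (3/11)(8/10) = 0.21818; P(data | jar C) = (3/7)(4/6) = 0.28571.
Multiplying each by its prior: 2/5 · 0.23333 = 0.093333, 1/5 · 0.21818 = 0.043636, 2/5 · 0.28571 = 0.11429; these sum to 0.25126.
The posterior is then P(jar A | data) = 0.37147, P(jar B | data) = 0.17367, P(jar C | data) = 0.45486.
Averaging over the posterior, P(blue next | data) = (1/4)(0.37147) + (7/9)(0.17367) + (3/5)(0.45486) = 0.50086.

0.5009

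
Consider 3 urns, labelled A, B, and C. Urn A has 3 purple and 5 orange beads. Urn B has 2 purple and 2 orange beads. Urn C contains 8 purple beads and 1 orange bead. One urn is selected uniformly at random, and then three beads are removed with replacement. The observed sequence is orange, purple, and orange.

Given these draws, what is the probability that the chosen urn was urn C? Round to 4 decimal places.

0.0389

Under each hypothesis, the probability of the observed sequence is: P(data | urn A) = (5/8)(3/8)(5/8) = 0.14648; P(data | urn B) = (2/4)(2/4)(2/4) = 0.125; P(data | urn C) = (1/9)(8/9)(1/9) = 0.010974.
The prior-weighted likelihoods are 1/3 · 0.14648 = 0.048828, 1/3 · 0.125 = 0.041667, 1/3 · 0.010974 = 0.003658; with total 0.094153.
Hence P(urn C | data) = (0.003658) / (0.094153) = 0.038852.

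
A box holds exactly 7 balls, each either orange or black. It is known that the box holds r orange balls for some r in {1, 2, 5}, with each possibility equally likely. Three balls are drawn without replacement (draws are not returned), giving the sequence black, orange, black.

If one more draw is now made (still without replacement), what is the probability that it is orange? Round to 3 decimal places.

Compute the likelihood of the observed sequence for each case: P(data | r = 1) = (6/7)(1/6)(5/5) = 1/7; P(data | r = 2) = (5/7)(2/6)(4/5) = 4/21; P(data | r = 5) = (2/7)(5/6)(1/5) = 1/21.
Weighting by the prior gives 1/3 · 1/7 = 1/21, 1/3 · 4/21 = 4/63, 1/3 · 1/21 = 1/63; these sum to 8/63.
Dividing through by the total gives posterior P(r = 1 | data) = 3/8, P(r = 2 | data) = 1/2, P(r = 5 | data) = 1/8.
Averaging over the posterior, P(orange next | data) = (0)(3/8) + (1/4)(1/2) + (1)(1/8) = 1/4.

0.250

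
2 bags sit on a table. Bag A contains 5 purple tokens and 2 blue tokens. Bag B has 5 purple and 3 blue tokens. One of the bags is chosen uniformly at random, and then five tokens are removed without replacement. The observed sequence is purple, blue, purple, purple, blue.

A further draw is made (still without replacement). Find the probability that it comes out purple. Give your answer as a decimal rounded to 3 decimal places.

The likelihood of the observed sequence under each hypothesis: P(data | bag A) = (5/7)(2/6)(4/5)(3/4)(1/3) = 1/21; P(data | bag B) = (5/8)(3/7)(4/6)(3/5)(2/4) = 3/56.
Weighting by the prior gives 1/2 · 1/21 = 1/42, 1/2 · 3/56 = 3/112; these sum to 17/336.
Dividing through by the total gives posterior P(bag A | data) = 8/17, P(bag B | data) = 9/17.
Averaging over the posterior, P(purple next | data) = (1)(8/17) + (2/3)(9/17) = 14/17.

0.824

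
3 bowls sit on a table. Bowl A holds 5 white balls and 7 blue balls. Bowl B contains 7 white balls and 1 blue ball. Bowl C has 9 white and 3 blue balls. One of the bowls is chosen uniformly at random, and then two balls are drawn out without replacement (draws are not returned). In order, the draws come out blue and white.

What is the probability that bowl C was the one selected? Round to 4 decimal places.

0.3439

Under each hypothesis, the probability of the observed sequence is: P(data | bowl A) = (7/12)(5/11) = 35/132; P(data | bowl B) = (1/8)(7/7) = 1/8; P(data | bowl C) = (3/12)(9/11) = 9/44.
The prior-weighted likelihoods are 1/3 · 35/132 = 35/396, 1/3 · 1/8 = 1/24, 1/3 · 9/44 = 3/44; these sum to 157/792.
Therefore the posterior P(bowl C | data) = (3/44) / (157/792) = 54/157.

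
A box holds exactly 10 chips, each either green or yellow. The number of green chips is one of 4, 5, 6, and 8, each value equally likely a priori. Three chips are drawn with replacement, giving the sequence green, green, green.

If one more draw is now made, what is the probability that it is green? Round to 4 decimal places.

0.6841

Under each hypothesis, the probability of the observed sequence is: P(data | r = 4) = (4/10)(4/10)(4/10) = 0.064; P(data | r = 5) = (5/10)(5/10)(5/10) = 0.125; P(data | r = 6) = (6/10)(6/10)(6/10) = 0.216; P(data | r = 8) = (8/10)(8/10)(8/10) = 0.512.
The prior-weighted likelihoods are 1/4 · 0.064 = 0.016, 1/4 · 0.125 = 0.03125, 1/4 · 0.216 = 0.054, 1/4 · 0.512 = 0.128; summing to 0.22925.
The posterior is then P(r = 4 | data) = 0.069793, P(r = 5 | data) = 0.13631, P(r = 6 | data) = 0.23555, P(r = 8 | data) = 0.55834.
Averaging over the posterior, P(green next | data) = (2/5)(0.069793) + (1/2)(0.13631) + (3/5)(0.23555) + (4/5)(0.55834) = 0.68408.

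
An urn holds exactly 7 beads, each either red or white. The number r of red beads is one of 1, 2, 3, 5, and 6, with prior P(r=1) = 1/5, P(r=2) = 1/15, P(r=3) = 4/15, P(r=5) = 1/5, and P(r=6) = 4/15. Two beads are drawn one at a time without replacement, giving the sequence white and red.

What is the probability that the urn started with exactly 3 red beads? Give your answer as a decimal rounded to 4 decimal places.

Compute the likelihood of the observed sequence for each case: P(data | r = 1) = (6/7)(1/6) = 1/7; P(data | r = 2) = (5/7)(2/6) = 5/21; P(data | r = 3) = (4/7)(3/6) = 2/7; P(data | r = 5) = (2/7)(5/6) = 5/21; P(data | r = 6) = (1/7)(6/6) = 1/7.
Multiplying each by its prior: 1/5 · 1/7 = 1/35, 1/15 · 5/21 = 1/63, 4/15 · 2/7 = 8/105, 1/5 · 5/21 = 1/21, 4/15 · 1/7 = 4/105; these sum to 13/63.
So P(r = 3 | data) = (8/105) / (13/63) = 24/65.

0.3692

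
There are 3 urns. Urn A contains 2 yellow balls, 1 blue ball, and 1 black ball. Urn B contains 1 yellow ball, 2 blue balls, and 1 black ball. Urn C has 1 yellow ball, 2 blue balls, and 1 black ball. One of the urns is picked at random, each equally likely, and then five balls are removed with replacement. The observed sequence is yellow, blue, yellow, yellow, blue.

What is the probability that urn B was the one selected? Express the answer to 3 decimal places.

0.250

For each hypothesis, P(data | H) works out to: P(data | urn A) = (2/4)(1/4)(2/4)(2/4)(1/4) = 1/128; P(data | urn B) = (1/4)(2/4)(1/4)(1/4)(2/4) = 1/256; P(data | urn C) = (1/4)(2/4)(1/4)(1/4)(2/4) = 1/256.
The prior-weighted likelihoods are 1/3 · 1/128 = 1/384, 1/3 · 1/256 = 1/768, 1/3 · 1/256 = 1/768; these sum to 1/192.
Hence P(urn B | data) = (1/768) / (1/192) = 1/4.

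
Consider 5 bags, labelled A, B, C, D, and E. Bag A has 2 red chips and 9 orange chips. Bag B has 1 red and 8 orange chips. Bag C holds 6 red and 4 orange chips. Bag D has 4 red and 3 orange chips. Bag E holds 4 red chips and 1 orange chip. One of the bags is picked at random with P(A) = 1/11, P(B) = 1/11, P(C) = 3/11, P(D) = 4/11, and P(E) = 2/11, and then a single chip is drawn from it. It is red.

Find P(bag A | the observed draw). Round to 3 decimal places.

For each hypothesis, P(data | H) works out to: P(data | bag A) = (2/11) = 0.18182; P(data | bag B) = (1/9) = 0.11111; P(data | bag C) = (6/10) = 0.6; P(data | bag D) = (4/7) = 0.57143; P(data | bag E) = (4/5) = 0.8.
Weighting by the prior gives 1/11 · 0.18182 = 0.016529, 1/11 · 0.11111 = 0.010101, 3/11 · 0.6 = 0.16364, 4/11 · 0.57143 = 0.20779, 2/11 · 0.8 = 0.14545; with total 0.54351.
So P(bag A | data) = (0.016529) / (0.54351) = 0.030411.

0.030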